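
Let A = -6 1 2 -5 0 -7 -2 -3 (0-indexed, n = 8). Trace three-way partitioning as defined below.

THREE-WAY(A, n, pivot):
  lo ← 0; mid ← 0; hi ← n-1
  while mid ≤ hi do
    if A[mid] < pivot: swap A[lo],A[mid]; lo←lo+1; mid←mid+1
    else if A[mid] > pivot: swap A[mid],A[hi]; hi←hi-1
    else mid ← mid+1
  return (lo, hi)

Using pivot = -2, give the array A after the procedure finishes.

lo=0 mid=0 hi=7
-6<-2: swap(0,0), lo=1 mid=1 ⇒ -6 1 2 -5 0 -7 -2 -3
1>-2: swap(1,7), hi=6 ⇒ -6 -3 2 -5 0 -7 -2 1
-3<-2: swap(1,1), lo=2 mid=2 ⇒ -6 -3 2 -5 0 -7 -2 1
2>-2: swap(2,6), hi=5 ⇒ -6 -3 -2 -5 0 -7 2 1
-2=-2: mid=3
-5<-2: swap(2,3), lo=3 mid=4 ⇒ -6 -3 -5 -2 0 -7 2 1
0>-2: swap(4,5), hi=4 ⇒ -6 -3 -5 -2 -7 0 2 1
-7<-2: swap(3,4), lo=4 mid=5 ⇒ -6 -3 -5 -7 -2 0 2 1
done. lo=4 hi=4; A=-6 -3 -5 -7 -2 0 2 1

-6 -3 -5 -7 -2 0 2 1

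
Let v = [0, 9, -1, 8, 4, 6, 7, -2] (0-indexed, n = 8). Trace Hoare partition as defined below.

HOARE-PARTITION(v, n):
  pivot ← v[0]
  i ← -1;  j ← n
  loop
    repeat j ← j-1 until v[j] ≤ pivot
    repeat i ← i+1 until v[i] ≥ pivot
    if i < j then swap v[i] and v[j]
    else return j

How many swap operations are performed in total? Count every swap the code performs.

2

pivot=0
j stops at 7 (-2), i stops at 0 (0); swap ⇒ [-2, 9, -1, 8, 4, 6, 7, 0]
j stops at 2 (-1), i stops at 1 (9); swap ⇒ [-2, -1, 9, 8, 4, 6, 7, 0]
j stops at 1, i stops at 2; i≥j ⇒ return 1. v=[-2, -1, 9, 8, 4, 6, 7, 0]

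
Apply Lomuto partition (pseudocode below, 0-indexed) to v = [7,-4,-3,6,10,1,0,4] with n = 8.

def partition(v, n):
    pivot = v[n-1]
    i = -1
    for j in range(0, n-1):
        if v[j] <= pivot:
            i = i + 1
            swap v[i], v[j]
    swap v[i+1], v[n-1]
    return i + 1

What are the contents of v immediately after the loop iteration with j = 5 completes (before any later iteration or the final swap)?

pivot = v[7] = 4; i = -1
j=0: v[0]=7 > 4 → no swap
j=1: v[1]=-4 ≤ 4 → i=0, swap v[0],v[1] → [-4,7,-3,6,10,1,0,4]
j=2: v[2]=-3 ≤ 4 → i=1, swap v[1],v[2] → [-4,-3,7,6,10,1,0,4]
j=3: v[3]=6 > 4 → no swap
j=4: v[4]=10 > 4 → no swap
j=5: v[5]=1 ≤ 4 → i=2, swap v[2],v[5] → [-4,-3,1,6,10,7,0,4]
(after j=5) v = [-4,-3,1,6,10,7,0,4]

[-4,-3,1,6,10,7,0,4]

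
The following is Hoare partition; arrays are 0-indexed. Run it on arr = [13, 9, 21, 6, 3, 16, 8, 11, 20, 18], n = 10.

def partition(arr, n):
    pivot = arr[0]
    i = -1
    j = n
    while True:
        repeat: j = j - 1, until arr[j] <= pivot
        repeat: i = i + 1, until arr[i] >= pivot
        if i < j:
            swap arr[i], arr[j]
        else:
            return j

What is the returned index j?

4

pivot=13
j stops at 7 (11), i stops at 0 (13); swap ⇒ [11, 9, 21, 6, 3, 16, 8, 13, 20, 18]
j stops at 6 (8), i stops at 2 (21); swap ⇒ [11, 9, 8, 6, 3, 16, 21, 13, 20, 18]
j stops at 4, i stops at 5; i≥j ⇒ return 4. arr=[11, 9, 8, 6, 3, 16, 21, 13, 20, 18]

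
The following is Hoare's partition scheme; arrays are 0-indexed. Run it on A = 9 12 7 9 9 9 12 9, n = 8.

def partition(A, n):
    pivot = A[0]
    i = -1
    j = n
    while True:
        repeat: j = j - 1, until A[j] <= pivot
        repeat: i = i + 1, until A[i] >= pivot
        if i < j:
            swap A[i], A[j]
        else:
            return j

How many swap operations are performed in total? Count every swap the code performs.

3

pivot=9
j stops at 7 (9), i stops at 0 (9); swap ⇒ 9 12 7 9 9 9 12 9
j stops at 5 (9), i stops at 1 (12); swap ⇒ 9 9 7 9 9 12 12 9
j stops at 4 (9), i stops at 3 (9); swap ⇒ 9 9 7 9 9 12 12 9
j stops at 3, i stops at 4; i≥j ⇒ return 3. A=9 9 7 9 9 12 12 9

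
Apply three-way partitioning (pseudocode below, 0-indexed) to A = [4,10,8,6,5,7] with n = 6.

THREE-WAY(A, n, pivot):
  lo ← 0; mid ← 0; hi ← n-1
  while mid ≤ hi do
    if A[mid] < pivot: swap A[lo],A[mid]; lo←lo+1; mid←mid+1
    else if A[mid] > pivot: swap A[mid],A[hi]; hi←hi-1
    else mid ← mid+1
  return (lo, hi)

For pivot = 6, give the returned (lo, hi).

pivot = 6; lo=0, mid=0, hi=5
A[mid]=4<6: swap A[0],A[0]; lo=1,mid=1 → [4,10,8,6,5,7]
A[mid]=10>6: swap A[1],A[5]; hi=4 → [4,7,8,6,5,10]
A[mid]=7>6: swap A[1],A[4]; hi=3 → [4,5,8,6,7,10]
A[mid]=5<6: swap A[1],A[1]; lo=2,mid=2 → [4,5,8,6,7,10]
A[mid]=8>6: swap A[2],A[3]; hi=2 → [4,5,6,8,7,10]
A[mid]=6=6: mid=3
end: lo=2, hi=2; A = [4,5,6,8,7,10]

(2, 2)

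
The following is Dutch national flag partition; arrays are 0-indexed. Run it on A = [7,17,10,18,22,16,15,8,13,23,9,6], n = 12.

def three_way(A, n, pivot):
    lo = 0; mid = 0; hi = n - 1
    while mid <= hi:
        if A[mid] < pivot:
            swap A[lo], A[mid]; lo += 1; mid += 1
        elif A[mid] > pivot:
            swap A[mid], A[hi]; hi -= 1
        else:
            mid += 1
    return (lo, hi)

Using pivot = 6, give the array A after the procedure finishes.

pivot = 6; lo=0, mid=0, hi=11
A[mid]=7>6: swap A[0],A[11]; hi=10 → [6,17,10,18,22,16,15,8,13,23,9,7]
A[mid]=6=6: mid=1
A[mid]=17>6: swap A[1],A[10]; hi=9 → [6,9,10,18,22,16,15,8,13,23,17,7]
A[mid]=9>6: swap A[1],A[9]; hi=8 → [6,23,10,18,22,16,15,8,13,9,17,7]
A[mid]=23>6: swap A[1],A[8]; hi=7 → [6,13,10,18,22,16,15,8,23,9,17,7]
A[mid]=13>6: swap A[1],A[7]; hi=6 → [6,8,10,18,22,16,15,13,23,9,17,7]
A[mid]=8>6: swap A[1],A[6]; hi=5 → [6,15,10,18,22,16,8,13,23,9,17,7]
A[mid]=15>6: swap A[1],A[5]; hi=4 → [6,16,10,18,22,15,8,13,23,9,17,7]
A[mid]=16>6: swap A[1],A[4]; hi=3 → [6,22,10,18,16,15,8,13,23,9,17,7]
A[mid]=22>6: swap A[1],A[3]; hi=2 → [6,18,10,22,16,15,8,13,23,9,17,7]
A[mid]=18>6: swap A[1],A[2]; hi=1 → [6,10,18,22,16,15,8,13,23,9,17,7]
A[mid]=10>6: swap A[1],A[1]; hi=0 → [6,10,18,22,16,15,8,13,23,9,17,7]
end: lo=0, hi=0; A = [6,10,18,22,16,15,8,13,23,9,17,7]

[6,10,18,22,16,15,8,13,23,9,17,7]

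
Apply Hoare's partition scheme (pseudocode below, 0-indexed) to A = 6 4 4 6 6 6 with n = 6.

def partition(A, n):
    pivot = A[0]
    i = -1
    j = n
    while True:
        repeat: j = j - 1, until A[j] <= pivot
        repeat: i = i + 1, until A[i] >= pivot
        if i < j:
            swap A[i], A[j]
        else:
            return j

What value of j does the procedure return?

pivot = A[0] = 6; i = -1, j = 6
j→5 (A[5]=6≤6), i→0 (A[0]=6≥6); i<j, swap → 6 4 4 6 6 6
j→4 (A[4]=6≤6), i→3 (A[3]=6≥6); i<j, swap → 6 4 4 6 6 6
j→3, i→4; i≥j, return j=3. A = 6 4 4 6 6 6

3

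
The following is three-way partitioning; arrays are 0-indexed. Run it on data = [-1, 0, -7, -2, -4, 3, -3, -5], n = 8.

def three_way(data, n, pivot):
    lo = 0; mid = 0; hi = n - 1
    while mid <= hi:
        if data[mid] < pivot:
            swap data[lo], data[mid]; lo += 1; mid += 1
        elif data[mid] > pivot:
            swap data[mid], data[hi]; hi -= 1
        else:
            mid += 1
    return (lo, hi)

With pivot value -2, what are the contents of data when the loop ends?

[-5, -3, -7, -4, -2, 3, 0, -1]

pivot = -2; lo=0, mid=0, hi=7
data[mid]=-1>-2: swap data[0],data[7]; hi=6 → [-5, 0, -7, -2, -4, 3, -3, -1]
data[mid]=-5<-2: swap data[0],data[0]; lo=1,mid=1 → [-5, 0, -7, -2, -4, 3, -3, -1]
data[mid]=0>-2: swap data[1],data[6]; hi=5 → [-5, -3, -7, -2, -4, 3, 0, -1]
data[mid]=-3<-2: swap data[1],data[1]; lo=2,mid=2 → [-5, -3, -7, -2, -4, 3, 0, -1]
data[mid]=-7<-2: swap data[2],data[2]; lo=3,mid=3 → [-5, -3, -7, -2, -4, 3, 0, -1]
data[mid]=-2=-2: mid=4
data[mid]=-4<-2: swap data[3],data[4]; lo=4,mid=5 → [-5, -3, -7, -4, -2, 3, 0, -1]
data[mid]=3>-2: swap data[5],data[5]; hi=4 → [-5, -3, -7, -4, -2, 3, 0, -1]
end: lo=4, hi=4; data = [-5, -3, -7, -4, -2, 3, 0, -1]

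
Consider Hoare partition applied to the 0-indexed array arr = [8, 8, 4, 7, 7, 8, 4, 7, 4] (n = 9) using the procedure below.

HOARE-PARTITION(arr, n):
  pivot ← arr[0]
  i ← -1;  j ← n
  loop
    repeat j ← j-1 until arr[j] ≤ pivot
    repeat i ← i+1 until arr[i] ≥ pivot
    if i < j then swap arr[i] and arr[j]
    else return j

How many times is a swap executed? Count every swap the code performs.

pivot=8
j stops at 8 (4), i stops at 0 (8); swap ⇒ [4, 8, 4, 7, 7, 8, 4, 7, 8]
j stops at 7 (7), i stops at 1 (8); swap ⇒ [4, 7, 4, 7, 7, 8, 4, 8, 8]
j stops at 6 (4), i stops at 5 (8); swap ⇒ [4, 7, 4, 7, 7, 4, 8, 8, 8]
j stops at 5, i stops at 6; i≥j ⇒ return 5. arr=[4, 7, 4, 7, 7, 4, 8, 8, 8]

3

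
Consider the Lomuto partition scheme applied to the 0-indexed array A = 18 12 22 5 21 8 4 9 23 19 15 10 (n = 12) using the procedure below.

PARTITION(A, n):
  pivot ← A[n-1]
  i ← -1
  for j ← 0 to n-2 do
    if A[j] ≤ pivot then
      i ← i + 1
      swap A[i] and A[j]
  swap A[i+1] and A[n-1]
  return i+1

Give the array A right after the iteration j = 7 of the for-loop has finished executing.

pivot=10, i=-1
j=0: 18>10, skip
j=1: 12>10, skip
j=2: 22>10, skip
j=3: 5≤10, i=0, swap(0,3) ⇒ 5 12 22 18 21 8 4 9 23 19 15 10
j=4: 21>10, skip
j=5: 8≤10, i=1, swap(1,5) ⇒ 5 8 22 18 21 12 4 9 23 19 15 10
j=6: 4≤10, i=2, swap(2,6) ⇒ 5 8 4 18 21 12 22 9 23 19 15 10
j=7: 9≤10, i=3, swap(3,7) ⇒ 5 8 4 9 21 12 22 18 23 19 15 10
(after j=7) A = 5 8 4 9 21 12 22 18 23 19 15 10

5 8 4 9 21 12 22 18 23 19 15 10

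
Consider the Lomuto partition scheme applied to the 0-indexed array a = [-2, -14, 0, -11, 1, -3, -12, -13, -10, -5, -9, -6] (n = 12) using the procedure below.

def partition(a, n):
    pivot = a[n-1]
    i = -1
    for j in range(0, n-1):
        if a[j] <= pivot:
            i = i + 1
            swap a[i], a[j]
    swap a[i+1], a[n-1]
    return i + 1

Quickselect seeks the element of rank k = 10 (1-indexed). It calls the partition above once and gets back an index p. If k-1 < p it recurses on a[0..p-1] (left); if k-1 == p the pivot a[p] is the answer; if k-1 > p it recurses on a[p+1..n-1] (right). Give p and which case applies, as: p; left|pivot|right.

pivot = a[11] = -6; i = -1
j=0: a[0]=-2 > -6 → no swap
j=1: a[1]=-14 ≤ -6 → i=0, swap a[0],a[1] → [-14, -2, 0, -11, 1, -3, -12, -13, -10, -5, -9, -6]
j=2: a[2]=0 > -6 → no swap
j=3: a[3]=-11 ≤ -6 → i=1, swap a[1],a[3] → [-14, -11, 0, -2, 1, -3, -12, -13, -10, -5, -9, -6]
j=4: a[4]=1 > -6 → no swap
j=5: a[5]=-3 > -6 → no swap
j=6: a[6]=-12 ≤ -6 → i=2, swap a[2],a[6] → [-14, -11, -12, -2, 1, -3, 0, -13, -10, -5, -9, -6]
j=7: a[7]=-13 ≤ -6 → i=3, swap a[3],a[7] → [-14, -11, -12, -13, 1, -3, 0, -2, -10, -5, -9, -6]
j=8: a[8]=-10 ≤ -6 → i=4, swap a[4],a[8] → [-14, -11, -12, -13, -10, -3, 0, -2, 1, -5, -9, -6]
j=9: a[9]=-5 > -6 → no swap
j=10: a[10]=-9 ≤ -6 → i=5, swap a[5],a[10] → [-14, -11, -12, -13, -10, -9, 0, -2, 1, -5, -3, -6]
final swap a[6],a[11] → [-14, -11, -12, -13, -10, -9, -6, -2, 1, -5, -3, 0]; return 6
p = 6; k-1 = 9 > 6 ⇒ right

6; right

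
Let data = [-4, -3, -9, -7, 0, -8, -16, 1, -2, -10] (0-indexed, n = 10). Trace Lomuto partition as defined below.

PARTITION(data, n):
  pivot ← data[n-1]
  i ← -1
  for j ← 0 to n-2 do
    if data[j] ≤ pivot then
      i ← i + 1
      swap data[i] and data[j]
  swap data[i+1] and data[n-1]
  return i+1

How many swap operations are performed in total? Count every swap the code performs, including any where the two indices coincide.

2

pivot=-10, i=-1
j=0: -4>-10, skip
j=1: -3>-10, skip
j=2: -9>-10, skip
j=3: -7>-10, skip
j=4: 0>-10, skip
j=5: -8>-10, skip
j=6: -16≤-10, i=0, swap(0,6) ⇒ [-16, -3, -9, -7, 0, -8, -4, 1, -2, -10]
j=7: 1>-10, skip
j=8: -2>-10, skip
swap(1,9) ⇒ [-16, -10, -9, -7, 0, -8, -4, 1, -2, -3]; return 1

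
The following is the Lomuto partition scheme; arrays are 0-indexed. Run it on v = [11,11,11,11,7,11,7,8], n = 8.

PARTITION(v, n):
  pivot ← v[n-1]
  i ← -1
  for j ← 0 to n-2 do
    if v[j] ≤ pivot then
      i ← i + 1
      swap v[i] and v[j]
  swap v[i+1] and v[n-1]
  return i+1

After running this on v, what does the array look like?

pivot = v[7] = 8; i = -1
j=0: v[0]=11 > 8 → no swap
j=1: v[1]=11 > 8 → no swap
j=2: v[2]=11 > 8 → no swap
j=3: v[3]=11 > 8 → no swap
j=4: v[4]=7 ≤ 8 → i=0, swap v[0],v[4] → [7,11,11,11,11,11,7,8]
j=5: v[5]=11 > 8 → no swap
j=6: v[6]=7 ≤ 8 → i=1, swap v[1],v[6] → [7,7,11,11,11,11,11,8]
final swap v[2],v[7] → [7,7,8,11,11,11,11,11]; return 2

[7,7,8,11,11,11,11,11]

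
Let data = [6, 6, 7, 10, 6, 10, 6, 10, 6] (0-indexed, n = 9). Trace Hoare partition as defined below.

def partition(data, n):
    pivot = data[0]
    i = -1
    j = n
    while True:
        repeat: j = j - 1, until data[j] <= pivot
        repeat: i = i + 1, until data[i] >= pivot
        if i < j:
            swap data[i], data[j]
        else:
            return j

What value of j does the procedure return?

2

pivot = data[0] = 6; i = -1, j = 9
j→8 (data[8]=6≤6), i→0 (data[0]=6≥6); i<j, swap → [6, 6, 7, 10, 6, 10, 6, 10, 6]
j→6 (data[6]=6≤6), i→1 (data[1]=6≥6); i<j, swap → [6, 6, 7, 10, 6, 10, 6, 10, 6]
j→4 (data[4]=6≤6), i→2 (data[2]=7≥6); i<j, swap → [6, 6, 6, 10, 7, 10, 6, 10, 6]
j→2, i→3; i≥j, return j=2. data = [6, 6, 6, 10, 7, 10, 6, 10, 6]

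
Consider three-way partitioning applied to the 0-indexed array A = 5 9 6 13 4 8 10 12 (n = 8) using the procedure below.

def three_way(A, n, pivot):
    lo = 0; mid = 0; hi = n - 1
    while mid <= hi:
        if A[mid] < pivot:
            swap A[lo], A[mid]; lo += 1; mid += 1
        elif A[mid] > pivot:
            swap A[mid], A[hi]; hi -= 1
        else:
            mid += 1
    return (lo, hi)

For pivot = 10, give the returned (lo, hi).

(5, 5)

pivot = 10; lo=0, mid=0, hi=7
A[mid]=5<10: swap A[0],A[0]; lo=1,mid=1 → 5 9 6 13 4 8 10 12
A[mid]=9<10: swap A[1],A[1]; lo=2,mid=2 → 5 9 6 13 4 8 10 12
A[mid]=6<10: swap A[2],A[2]; lo=3,mid=3 → 5 9 6 13 4 8 10 12
A[mid]=13>10: swap A[3],A[7]; hi=6 → 5 9 6 12 4 8 10 13
A[mid]=12>10: swap A[3],A[6]; hi=5 → 5 9 6 10 4 8 12 13
A[mid]=10=10: mid=4
A[mid]=4<10: swap A[3],A[4]; lo=4,mid=5 → 5 9 6 4 10 8 12 13
A[mid]=8<10: swap A[4],A[5]; lo=5,mid=6 → 5 9 6 4 8 10 12 13
end: lo=5, hi=5; A = 5 9 6 4 8 10 12 13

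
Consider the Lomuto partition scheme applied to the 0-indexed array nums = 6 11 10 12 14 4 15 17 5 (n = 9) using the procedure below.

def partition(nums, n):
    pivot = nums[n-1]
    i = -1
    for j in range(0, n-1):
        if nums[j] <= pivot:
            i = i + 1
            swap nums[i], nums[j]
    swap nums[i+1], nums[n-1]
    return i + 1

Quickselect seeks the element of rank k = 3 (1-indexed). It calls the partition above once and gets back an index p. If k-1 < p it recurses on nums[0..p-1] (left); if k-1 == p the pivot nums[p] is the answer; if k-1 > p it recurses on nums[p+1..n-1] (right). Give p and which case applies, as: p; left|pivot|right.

pivot=5, i=-1
j=0: 6>5, skip
j=1: 11>5, skip
j=2: 10>5, skip
j=3: 12>5, skip
j=4: 14>5, skip
j=5: 4≤5, i=0, swap(0,5) ⇒ 4 11 10 12 14 6 15 17 5
j=6: 15>5, skip
j=7: 17>5, skip
swap(1,8) ⇒ 4 5 10 12 14 6 15 17 11; return 1
p = 1; k-1 = 2 > 1 ⇒ right

1; right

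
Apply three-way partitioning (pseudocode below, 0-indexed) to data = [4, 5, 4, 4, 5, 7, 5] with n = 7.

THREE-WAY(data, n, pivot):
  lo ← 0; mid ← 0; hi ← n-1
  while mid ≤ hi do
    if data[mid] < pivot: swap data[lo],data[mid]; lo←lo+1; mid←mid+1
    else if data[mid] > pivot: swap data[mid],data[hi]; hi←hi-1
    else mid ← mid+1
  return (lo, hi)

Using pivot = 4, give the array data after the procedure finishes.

[4, 4, 4, 5, 7, 5, 5]

pivot = 4; lo=0, mid=0, hi=6
data[mid]=4=4: mid=1
data[mid]=5>4: swap data[1],data[6]; hi=5 → [4, 5, 4, 4, 5, 7, 5]
data[mid]=5>4: swap data[1],data[5]; hi=4 → [4, 7, 4, 4, 5, 5, 5]
data[mid]=7>4: swap data[1],data[4]; hi=3 → [4, 5, 4, 4, 7, 5, 5]
data[mid]=5>4: swap data[1],data[3]; hi=2 → [4, 4, 4, 5, 7, 5, 5]
data[mid]=4=4: mid=2
data[mid]=4=4: mid=3
end: lo=0, hi=2; data = [4, 4, 4, 5, 7, 5, 5]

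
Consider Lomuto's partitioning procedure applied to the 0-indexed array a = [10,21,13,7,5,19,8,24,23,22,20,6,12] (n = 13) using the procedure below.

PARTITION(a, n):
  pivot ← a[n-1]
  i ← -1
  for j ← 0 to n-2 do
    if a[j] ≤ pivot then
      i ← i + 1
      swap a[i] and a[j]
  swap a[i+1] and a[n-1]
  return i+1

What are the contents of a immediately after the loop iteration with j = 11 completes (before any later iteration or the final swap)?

pivot=12, i=-1
j=0: 10≤12, i=0, swap(0,0) ⇒ [10,21,13,7,5,19,8,24,23,22,20,6,12]
j=1: 21>12, skip
j=2: 13>12, skip
j=3: 7≤12, i=1, swap(1,3) ⇒ [10,7,13,21,5,19,8,24,23,22,20,6,12]
j=4: 5≤12, i=2, swap(2,4) ⇒ [10,7,5,21,13,19,8,24,23,22,20,6,12]
j=5: 19>12, skip
j=6: 8≤12, i=3, swap(3,6) ⇒ [10,7,5,8,13,19,21,24,23,22,20,6,12]
j=7: 24>12, skip
j=8: 23>12, skip
j=9: 22>12, skip
j=10: 20>12, skip
j=11: 6≤12, i=4, swap(4,11) ⇒ [10,7,5,8,6,19,21,24,23,22,20,13,12]
(after j=11) a = [10,7,5,8,6,19,21,24,23,22,20,13,12]

[10,7,5,8,6,19,21,24,23,22,20,13,12]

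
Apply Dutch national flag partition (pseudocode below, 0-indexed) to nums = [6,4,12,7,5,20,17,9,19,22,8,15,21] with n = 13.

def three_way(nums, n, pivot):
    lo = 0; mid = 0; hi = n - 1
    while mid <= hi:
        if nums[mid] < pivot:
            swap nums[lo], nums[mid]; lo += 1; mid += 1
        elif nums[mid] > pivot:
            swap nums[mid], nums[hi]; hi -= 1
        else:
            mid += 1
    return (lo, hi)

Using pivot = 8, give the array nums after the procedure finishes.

[6,4,7,5,8,17,9,19,22,20,15,21,12]

lo=0 mid=0 hi=12
6<8: swap(0,0), lo=1 mid=1 ⇒ [6,4,12,7,5,20,17,9,19,22,8,15,21]
4<8: swap(1,1), lo=2 mid=2 ⇒ [6,4,12,7,5,20,17,9,19,22,8,15,21]
12>8: swap(2,12), hi=11 ⇒ [6,4,21,7,5,20,17,9,19,22,8,15,12]
21>8: swap(2,11), hi=10 ⇒ [6,4,15,7,5,20,17,9,19,22,8,21,12]
15>8: swap(2,10), hi=9 ⇒ [6,4,8,7,5,20,17,9,19,22,15,21,12]
8=8: mid=3
7<8: swap(2,3), lo=3 mid=4 ⇒ [6,4,7,8,5,20,17,9,19,22,15,21,12]
5<8: swap(3,4), lo=4 mid=5 ⇒ [6,4,7,5,8,20,17,9,19,22,15,21,12]
20>8: swap(5,9), hi=8 ⇒ [6,4,7,5,8,22,17,9,19,20,15,21,12]
22>8: swap(5,8), hi=7 ⇒ [6,4,7,5,8,19,17,9,22,20,15,21,12]
19>8: swap(5,7), hi=6 ⇒ [6,4,7,5,8,9,17,19,22,20,15,21,12]
9>8: swap(5,6), hi=5 ⇒ [6,4,7,5,8,17,9,19,22,20,15,21,12]
17>8: swap(5,5), hi=4 ⇒ [6,4,7,5,8,17,9,19,22,20,15,21,12]
done. lo=4 hi=4; nums=[6,4,7,5,8,17,9,19,22,20,15,21,12]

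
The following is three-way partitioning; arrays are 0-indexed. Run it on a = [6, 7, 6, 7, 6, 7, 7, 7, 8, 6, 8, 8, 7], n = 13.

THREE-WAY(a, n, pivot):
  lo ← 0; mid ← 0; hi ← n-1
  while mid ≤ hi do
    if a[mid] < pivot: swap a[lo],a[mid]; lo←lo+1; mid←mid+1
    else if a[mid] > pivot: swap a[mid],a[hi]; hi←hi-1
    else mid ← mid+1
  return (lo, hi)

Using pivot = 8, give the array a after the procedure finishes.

[6, 7, 6, 7, 6, 7, 7, 7, 6, 7, 8, 8, 8]

pivot = 8; lo=0, mid=0, hi=12
a[mid]=6<8: swap a[0],a[0]; lo=1,mid=1 → [6, 7, 6, 7, 6, 7, 7, 7, 8, 6, 8, 8, 7]
a[mid]=7<8: swap a[1],a[1]; lo=2,mid=2 → [6, 7, 6, 7, 6, 7, 7, 7, 8, 6, 8, 8, 7]
a[mid]=6<8: swap a[2],a[2]; lo=3,mid=3 → [6, 7, 6, 7, 6, 7, 7, 7, 8, 6, 8, 8, 7]
a[mid]=7<8: swap a[3],a[3]; lo=4,mid=4 → [6, 7, 6, 7, 6, 7, 7, 7, 8, 6, 8, 8, 7]
a[mid]=6<8: swap a[4],a[4]; lo=5,mid=5 → [6, 7, 6, 7, 6, 7, 7, 7, 8, 6, 8, 8, 7]
a[mid]=7<8: swap a[5],a[5]; lo=6,mid=6 → [6, 7, 6, 7, 6, 7, 7, 7, 8, 6, 8, 8, 7]
a[mid]=7<8: swap a[6],a[6]; lo=7,mid=7 → [6, 7, 6, 7, 6, 7, 7, 7, 8, 6, 8, 8, 7]
a[mid]=7<8: swap a[7],a[7]; lo=8,mid=8 → [6, 7, 6, 7, 6, 7, 7, 7, 8, 6, 8, 8, 7]
a[mid]=8=8: mid=9
a[mid]=6<8: swap a[8],a[9]; lo=9,mid=10 → [6, 7, 6, 7, 6, 7, 7, 7, 6, 8, 8, 8, 7]
a[mid]=8=8: mid=11
a[mid]=8=8: mid=12
a[mid]=7<8: swap a[9],a[12]; lo=10,mid=13 → [6, 7, 6, 7, 6, 7, 7, 7, 6, 7, 8, 8, 8]
end: lo=10, hi=12; a = [6, 7, 6, 7, 6, 7, 7, 7, 6, 7, 8, 8, 8]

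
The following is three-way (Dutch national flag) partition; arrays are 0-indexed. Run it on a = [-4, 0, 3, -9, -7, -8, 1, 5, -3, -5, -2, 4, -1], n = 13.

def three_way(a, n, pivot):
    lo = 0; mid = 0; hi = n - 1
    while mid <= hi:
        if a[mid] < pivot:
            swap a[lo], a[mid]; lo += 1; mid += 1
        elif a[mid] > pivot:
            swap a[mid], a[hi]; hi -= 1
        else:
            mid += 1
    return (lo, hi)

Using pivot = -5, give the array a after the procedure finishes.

[-8, -7, -9, -5, 3, 1, 5, -3, 0, -2, 4, -1, -4]

pivot = -5; lo=0, mid=0, hi=12
a[mid]=-4>-5: swap a[0],a[12]; hi=11 → [-1, 0, 3, -9, -7, -8, 1, 5, -3, -5, -2, 4, -4]
a[mid]=-1>-5: swap a[0],a[11]; hi=10 → [4, 0, 3, -9, -7, -8, 1, 5, -3, -5, -2, -1, -4]
a[mid]=4>-5: swap a[0],a[10]; hi=9 → [-2, 0, 3, -9, -7, -8, 1, 5, -3, -5, 4, -1, -4]
a[mid]=-2>-5: swap a[0],a[9]; hi=8 → [-5, 0, 3, -9, -7, -8, 1, 5, -3, -2, 4, -1, -4]
a[mid]=-5=-5: mid=1
a[mid]=0>-5: swap a[1],a[8]; hi=7 → [-5, -3, 3, -9, -7, -8, 1, 5, 0, -2, 4, -1, -4]
a[mid]=-3>-5: swap a[1],a[7]; hi=6 → [-5, 5, 3, -9, -7, -8, 1, -3, 0, -2, 4, -1, -4]
a[mid]=5>-5: swap a[1],a[6]; hi=5 → [-5, 1, 3, -9, -7, -8, 5, -3, 0, -2, 4, -1, -4]
a[mid]=1>-5: swap a[1],a[5]; hi=4 → [-5, -8, 3, -9, -7, 1, 5, -3, 0, -2, 4, -1, -4]
a[mid]=-8<-5: swap a[0],a[1]; lo=1,mid=2 → [-8, -5, 3, -9, -7, 1, 5, -3, 0, -2, 4, -1, -4]
a[mid]=3>-5: swap a[2],a[4]; hi=3 → [-8, -5, -7, -9, 3, 1, 5, -3, 0, -2, 4, -1, -4]
a[mid]=-7<-5: swap a[1],a[2]; lo=2,mid=3 → [-8, -7, -5, -9, 3, 1, 5, -3, 0, -2, 4, -1, -4]
a[mid]=-9<-5: swap a[2],a[3]; lo=3,mid=4 → [-8, -7, -9, -5, 3, 1, 5, -3, 0, -2, 4, -1, -4]
end: lo=3, hi=3; a = [-8, -7, -9, -5, 3, 1, 5, -3, 0, -2, 4, -1, -4]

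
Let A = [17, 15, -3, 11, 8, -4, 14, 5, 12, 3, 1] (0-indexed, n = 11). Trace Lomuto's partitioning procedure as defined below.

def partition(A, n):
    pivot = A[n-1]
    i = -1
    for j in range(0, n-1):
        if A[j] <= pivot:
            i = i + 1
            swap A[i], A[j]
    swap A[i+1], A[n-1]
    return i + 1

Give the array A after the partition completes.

[-3, -4, 1, 11, 8, 15, 14, 5, 12, 3, 17]

pivot=1, i=-1
j=0: 17>1, skip
j=1: 15>1, skip
j=2: -3≤1, i=0, swap(0,2) ⇒ [-3, 15, 17, 11, 8, -4, 14, 5, 12, 3, 1]
j=3: 11>1, skip
j=4: 8>1, skip
j=5: -4≤1, i=1, swap(1,5) ⇒ [-3, -4, 17, 11, 8, 15, 14, 5, 12, 3, 1]
j=6: 14>1, skip
j=7: 5>1, skip
j=8: 12>1, skip
j=9: 3>1, skip
swap(2,10) ⇒ [-3, -4, 1, 11, 8, 15, 14, 5, 12, 3, 17]; return 2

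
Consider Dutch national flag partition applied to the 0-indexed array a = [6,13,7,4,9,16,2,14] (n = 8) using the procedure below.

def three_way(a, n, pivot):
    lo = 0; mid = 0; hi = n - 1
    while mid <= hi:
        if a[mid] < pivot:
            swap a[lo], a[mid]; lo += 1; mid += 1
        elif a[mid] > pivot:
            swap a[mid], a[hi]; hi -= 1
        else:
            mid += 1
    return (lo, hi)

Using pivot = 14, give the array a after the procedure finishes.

[6,13,7,4,9,2,14,16]

lo=0 mid=0 hi=7
6<14: swap(0,0), lo=1 mid=1 ⇒ [6,13,7,4,9,16,2,14]
13<14: swap(1,1), lo=2 mid=2 ⇒ [6,13,7,4,9,16,2,14]
7<14: swap(2,2), lo=3 mid=3 ⇒ [6,13,7,4,9,16,2,14]
4<14: swap(3,3), lo=4 mid=4 ⇒ [6,13,7,4,9,16,2,14]
9<14: swap(4,4), lo=5 mid=5 ⇒ [6,13,7,4,9,16,2,14]
16>14: swap(5,7), hi=6 ⇒ [6,13,7,4,9,14,2,16]
14=14: mid=6
2<14: swap(5,6), lo=6 mid=7 ⇒ [6,13,7,4,9,2,14,16]
done. lo=6 hi=6; a=[6,13,7,4,9,2,14,16]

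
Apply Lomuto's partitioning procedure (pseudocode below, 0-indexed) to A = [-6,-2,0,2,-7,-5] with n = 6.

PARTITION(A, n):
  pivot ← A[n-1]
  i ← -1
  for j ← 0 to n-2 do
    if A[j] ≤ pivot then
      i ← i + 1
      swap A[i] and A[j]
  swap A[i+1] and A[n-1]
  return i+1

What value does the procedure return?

2

pivot=-5, i=-1
j=0: -6≤-5, i=0, swap(0,0) ⇒ [-6,-2,0,2,-7,-5]
j=1: -2>-5, skip
j=2: 0>-5, skip
j=3: 2>-5, skip
j=4: -7≤-5, i=1, swap(1,4) ⇒ [-6,-7,0,2,-2,-5]
swap(2,5) ⇒ [-6,-7,-5,2,-2,0]; return 2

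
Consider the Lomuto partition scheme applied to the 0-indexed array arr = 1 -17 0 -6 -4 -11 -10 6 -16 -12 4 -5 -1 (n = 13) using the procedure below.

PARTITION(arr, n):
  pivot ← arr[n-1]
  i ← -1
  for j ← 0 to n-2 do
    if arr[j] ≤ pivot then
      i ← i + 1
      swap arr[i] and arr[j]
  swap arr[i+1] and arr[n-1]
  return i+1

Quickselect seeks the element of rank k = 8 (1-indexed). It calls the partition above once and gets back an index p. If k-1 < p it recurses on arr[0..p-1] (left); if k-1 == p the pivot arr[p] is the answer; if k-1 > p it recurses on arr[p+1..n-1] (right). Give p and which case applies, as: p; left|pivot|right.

pivot=-1, i=-1
j=0: 1>-1, skip
j=1: -17≤-1, i=0, swap(0,1) ⇒ -17 1 0 -6 -4 -11 -10 6 -16 -12 4 -5 -1
j=2: 0>-1, skip
j=3: -6≤-1, i=1, swap(1,3) ⇒ -17 -6 0 1 -4 -11 -10 6 -16 -12 4 -5 -1
j=4: -4≤-1, i=2, swap(2,4) ⇒ -17 -6 -4 1 0 -11 -10 6 -16 -12 4 -5 -1
j=5: -11≤-1, i=3, swap(3,5) ⇒ -17 -6 -4 -11 0 1 -10 6 -16 -12 4 -5 -1
j=6: -10≤-1, i=4, swap(4,6) ⇒ -17 -6 -4 -11 -10 1 0 6 -16 -12 4 -5 -1
j=7: 6>-1, skip
j=8: -16≤-1, i=5, swap(5,8) ⇒ -17 -6 -4 -11 -10 -16 0 6 1 -12 4 -5 -1
j=9: -12≤-1, i=6, swap(6,9) ⇒ -17 -6 -4 -11 -10 -16 -12 6 1 0 4 -5 -1
j=10: 4>-1, skip
j=11: -5≤-1, i=7, swap(7,11) ⇒ -17 -6 -4 -11 -10 -16 -12 -5 1 0 4 6 -1
swap(8,12) ⇒ -17 -6 -4 -11 -10 -16 -12 -5 -1 0 4 6 1; return 8
p = 8; k-1 = 7 < 8 ⇒ left

8; left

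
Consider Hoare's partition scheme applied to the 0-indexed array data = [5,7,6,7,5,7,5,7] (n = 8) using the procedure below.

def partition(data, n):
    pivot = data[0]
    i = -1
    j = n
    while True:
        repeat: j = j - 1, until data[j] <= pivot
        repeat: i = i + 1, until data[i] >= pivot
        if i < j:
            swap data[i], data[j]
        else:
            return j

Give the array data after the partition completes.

pivot=5
j stops at 6 (5), i stops at 0 (5); swap ⇒ [5,7,6,7,5,7,5,7]
j stops at 4 (5), i stops at 1 (7); swap ⇒ [5,5,6,7,7,7,5,7]
j stops at 1, i stops at 2; i≥j ⇒ return 1. data=[5,5,6,7,7,7,5,7]

[5,5,6,7,7,7,5,7]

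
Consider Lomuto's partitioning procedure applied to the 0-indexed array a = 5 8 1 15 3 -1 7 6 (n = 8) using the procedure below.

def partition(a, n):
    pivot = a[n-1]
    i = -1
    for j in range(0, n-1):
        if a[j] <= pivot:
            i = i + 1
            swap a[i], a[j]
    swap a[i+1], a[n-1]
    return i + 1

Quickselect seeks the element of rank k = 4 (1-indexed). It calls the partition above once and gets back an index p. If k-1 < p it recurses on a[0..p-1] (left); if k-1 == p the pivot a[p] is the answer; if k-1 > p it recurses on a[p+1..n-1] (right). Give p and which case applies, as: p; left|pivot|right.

4; left

pivot = a[7] = 6; i = -1
j=0: a[0]=5 ≤ 6 → i=0, swap a[0],a[0] (no change) → 5 8 1 15 3 -1 7 6
j=1: a[1]=8 > 6 → no swap
j=2: a[2]=1 ≤ 6 → i=1, swap a[1],a[2] → 5 1 8 15 3 -1 7 6
j=3: a[3]=15 > 6 → no swap
j=4: a[4]=3 ≤ 6 → i=2, swap a[2],a[4] → 5 1 3 15 8 -1 7 6
j=5: a[5]=-1 ≤ 6 → i=3, swap a[3],a[5] → 5 1 3 -1 8 15 7 6
j=6: a[6]=7 > 6 → no swap
final swap a[4],a[7] → 5 1 3 -1 6 15 7 8; return 4
p = 4; k-1 = 3 < 4 ⇒ left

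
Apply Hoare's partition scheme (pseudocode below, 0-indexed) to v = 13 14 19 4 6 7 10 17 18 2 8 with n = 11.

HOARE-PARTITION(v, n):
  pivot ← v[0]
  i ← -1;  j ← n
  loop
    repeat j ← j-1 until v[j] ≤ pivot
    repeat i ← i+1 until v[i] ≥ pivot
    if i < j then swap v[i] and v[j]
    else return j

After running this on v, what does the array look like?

8 2 10 4 6 7 19 17 18 14 13

pivot = v[0] = 13; i = -1, j = 11
j→10 (v[10]=8≤13), i→0 (v[0]=13≥13); i<j, swap → 8 14 19 4 6 7 10 17 18 2 13
j→9 (v[9]=2≤13), i→1 (v[1]=14≥13); i<j, swap → 8 2 19 4 6 7 10 17 18 14 13
j→6 (v[6]=10≤13), i→2 (v[2]=19≥13); i<j, swap → 8 2 10 4 6 7 19 17 18 14 13
j→5, i→6; i≥j, return j=5. v = 8 2 10 4 6 7 19 17 18 14 13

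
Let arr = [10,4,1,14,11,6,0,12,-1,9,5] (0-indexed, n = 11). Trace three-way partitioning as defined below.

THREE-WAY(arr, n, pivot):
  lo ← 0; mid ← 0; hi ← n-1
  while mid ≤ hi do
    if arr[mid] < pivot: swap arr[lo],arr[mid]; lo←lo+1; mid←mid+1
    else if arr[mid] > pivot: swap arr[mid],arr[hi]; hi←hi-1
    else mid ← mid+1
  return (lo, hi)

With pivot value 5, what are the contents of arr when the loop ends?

pivot = 5; lo=0, mid=0, hi=10
arr[mid]=10>5: swap arr[0],arr[10]; hi=9 → [5,4,1,14,11,6,0,12,-1,9,10]
arr[mid]=5=5: mid=1
arr[mid]=4<5: swap arr[0],arr[1]; lo=1,mid=2 → [4,5,1,14,11,6,0,12,-1,9,10]
arr[mid]=1<5: swap arr[1],arr[2]; lo=2,mid=3 → [4,1,5,14,11,6,0,12,-1,9,10]
arr[mid]=14>5: swap arr[3],arr[9]; hi=8 → [4,1,5,9,11,6,0,12,-1,14,10]
arr[mid]=9>5: swap arr[3],arr[8]; hi=7 → [4,1,5,-1,11,6,0,12,9,14,10]
arr[mid]=-1<5: swap arr[2],arr[3]; lo=3,mid=4 → [4,1,-1,5,11,6,0,12,9,14,10]
arr[mid]=11>5: swap arr[4],arr[7]; hi=6 → [4,1,-1,5,12,6,0,11,9,14,10]
arr[mid]=12>5: swap arr[4],arr[6]; hi=5 → [4,1,-1,5,0,6,12,11,9,14,10]
arr[mid]=0<5: swap arr[3],arr[4]; lo=4,mid=5 → [4,1,-1,0,5,6,12,11,9,14,10]
arr[mid]=6>5: swap arr[5],arr[5]; hi=4 → [4,1,-1,0,5,6,12,11,9,14,10]
end: lo=4, hi=4; arr = [4,1,-1,0,5,6,12,11,9,14,10]

[4,1,-1,0,5,6,12,11,9,14,10]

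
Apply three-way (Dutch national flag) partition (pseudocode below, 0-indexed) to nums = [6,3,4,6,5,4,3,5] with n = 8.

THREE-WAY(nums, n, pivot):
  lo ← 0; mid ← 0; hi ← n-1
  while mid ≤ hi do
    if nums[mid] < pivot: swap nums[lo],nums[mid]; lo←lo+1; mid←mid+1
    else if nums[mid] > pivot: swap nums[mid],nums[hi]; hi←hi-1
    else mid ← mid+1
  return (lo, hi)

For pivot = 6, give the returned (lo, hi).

lo=0 mid=0 hi=7
6=6: mid=1
3<6: swap(0,1), lo=1 mid=2 ⇒ [3,6,4,6,5,4,3,5]
4<6: swap(1,2), lo=2 mid=3 ⇒ [3,4,6,6,5,4,3,5]
6=6: mid=4
5<6: swap(2,4), lo=3 mid=5 ⇒ [3,4,5,6,6,4,3,5]
4<6: swap(3,5), lo=4 mid=6 ⇒ [3,4,5,4,6,6,3,5]
3<6: swap(4,6), lo=5 mid=7 ⇒ [3,4,5,4,3,6,6,5]
5<6: swap(5,7), lo=6 mid=8 ⇒ [3,4,5,4,3,5,6,6]
done. lo=6 hi=7; nums=[3,4,5,4,3,5,6,6]

(6, 7)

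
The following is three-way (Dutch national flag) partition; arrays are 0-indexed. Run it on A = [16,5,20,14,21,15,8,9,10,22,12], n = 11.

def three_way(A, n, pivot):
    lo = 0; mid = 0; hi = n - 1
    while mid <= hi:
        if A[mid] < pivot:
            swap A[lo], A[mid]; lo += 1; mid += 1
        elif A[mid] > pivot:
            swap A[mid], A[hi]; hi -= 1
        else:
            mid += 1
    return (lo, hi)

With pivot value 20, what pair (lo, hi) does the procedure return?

pivot = 20; lo=0, mid=0, hi=10
A[mid]=16<20: swap A[0],A[0]; lo=1,mid=1 → [16,5,20,14,21,15,8,9,10,22,12]
A[mid]=5<20: swap A[1],A[1]; lo=2,mid=2 → [16,5,20,14,21,15,8,9,10,22,12]
A[mid]=20=20: mid=3
A[mid]=14<20: swap A[2],A[3]; lo=3,mid=4 → [16,5,14,20,21,15,8,9,10,22,12]
A[mid]=21>20: swap A[4],A[10]; hi=9 → [16,5,14,20,12,15,8,9,10,22,21]
A[mid]=12<20: swap A[3],A[4]; lo=4,mid=5 → [16,5,14,12,20,15,8,9,10,22,21]
A[mid]=15<20: swap A[4],A[5]; lo=5,mid=6 → [16,5,14,12,15,20,8,9,10,22,21]
A[mid]=8<20: swap A[5],A[6]; lo=6,mid=7 → [16,5,14,12,15,8,20,9,10,22,21]
A[mid]=9<20: swap A[6],A[7]; lo=7,mid=8 → [16,5,14,12,15,8,9,20,10,22,21]
A[mid]=10<20: swap A[7],A[8]; lo=8,mid=9 → [16,5,14,12,15,8,9,10,20,22,21]
A[mid]=22>20: swap A[9],A[9]; hi=8 → [16,5,14,12,15,8,9,10,20,22,21]
end: lo=8, hi=8; A = [16,5,14,12,15,8,9,10,20,22,21]

(8, 8)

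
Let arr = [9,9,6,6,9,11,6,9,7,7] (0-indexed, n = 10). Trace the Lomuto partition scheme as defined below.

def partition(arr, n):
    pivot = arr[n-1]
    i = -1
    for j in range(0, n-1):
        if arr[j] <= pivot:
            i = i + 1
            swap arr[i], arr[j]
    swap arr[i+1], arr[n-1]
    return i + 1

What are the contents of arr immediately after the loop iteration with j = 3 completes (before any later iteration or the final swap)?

pivot = arr[9] = 7; i = -1
j=0: arr[0]=9 > 7 → no swap
j=1: arr[1]=9 > 7 → no swap
j=2: arr[2]=6 ≤ 7 → i=0, swap arr[0],arr[2] → [6,9,9,6,9,11,6,9,7,7]
j=3: arr[3]=6 ≤ 7 → i=1, swap arr[1],arr[3] → [6,6,9,9,9,11,6,9,7,7]
(after j=3) arr = [6,6,9,9,9,11,6,9,7,7]

[6,6,9,9,9,11,6,9,7,7]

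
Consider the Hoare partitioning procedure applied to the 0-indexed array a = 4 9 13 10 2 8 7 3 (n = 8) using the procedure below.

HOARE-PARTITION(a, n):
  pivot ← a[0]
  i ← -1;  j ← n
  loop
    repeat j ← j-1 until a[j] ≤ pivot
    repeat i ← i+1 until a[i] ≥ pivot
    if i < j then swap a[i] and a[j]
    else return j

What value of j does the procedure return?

pivot=4
j stops at 7 (3), i stops at 0 (4); swap ⇒ 3 9 13 10 2 8 7 4
j stops at 4 (2), i stops at 1 (9); swap ⇒ 3 2 13 10 9 8 7 4
j stops at 1, i stops at 2; i≥j ⇒ return 1. a=3 2 13 10 9 8 7 4

1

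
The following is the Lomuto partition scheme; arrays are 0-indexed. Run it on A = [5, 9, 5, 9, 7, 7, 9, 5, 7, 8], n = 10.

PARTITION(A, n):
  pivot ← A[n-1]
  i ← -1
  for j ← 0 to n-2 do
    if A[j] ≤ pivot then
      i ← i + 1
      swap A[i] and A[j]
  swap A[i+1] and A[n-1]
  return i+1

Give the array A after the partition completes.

[5, 5, 7, 7, 5, 7, 8, 9, 9, 9]

pivot = A[9] = 8; i = -1
j=0: A[0]=5 ≤ 8 → i=0, swap A[0],A[0] (no change) → [5, 9, 5, 9, 7, 7, 9, 5, 7, 8]
j=1: A[1]=9 > 8 → no swap
j=2: A[2]=5 ≤ 8 → i=1, swap A[1],A[2] → [5, 5, 9, 9, 7, 7, 9, 5, 7, 8]
j=3: A[3]=9 > 8 → no swap
j=4: A[4]=7 ≤ 8 → i=2, swap A[2],A[4] → [5, 5, 7, 9, 9, 7, 9, 5, 7, 8]
j=5: A[5]=7 ≤ 8 → i=3, swap A[3],A[5] → [5, 5, 7, 7, 9, 9, 9, 5, 7, 8]
j=6: A[6]=9 > 8 → no swap
j=7: A[7]=5 ≤ 8 → i=4, swap A[4],A[7] → [5, 5, 7, 7, 5, 9, 9, 9, 7, 8]
j=8: A[8]=7 ≤ 8 → i=5, swap A[5],A[8] → [5, 5, 7, 7, 5, 7, 9, 9, 9, 8]
final swap A[6],A[9] → [5, 5, 7, 7, 5, 7, 8, 9, 9, 9]; return 6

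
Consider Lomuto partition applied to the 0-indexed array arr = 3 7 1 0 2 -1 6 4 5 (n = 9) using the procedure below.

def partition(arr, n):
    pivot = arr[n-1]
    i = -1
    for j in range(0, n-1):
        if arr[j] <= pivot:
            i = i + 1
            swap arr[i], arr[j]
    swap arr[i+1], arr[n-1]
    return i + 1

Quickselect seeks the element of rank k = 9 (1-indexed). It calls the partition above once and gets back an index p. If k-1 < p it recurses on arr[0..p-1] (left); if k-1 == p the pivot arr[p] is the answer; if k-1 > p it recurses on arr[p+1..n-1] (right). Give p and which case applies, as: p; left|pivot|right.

pivot=5, i=-1
j=0: 3≤5, i=0, swap(0,0) ⇒ 3 7 1 0 2 -1 6 4 5
j=1: 7>5, skip
j=2: 1≤5, i=1, swap(1,2) ⇒ 3 1 7 0 2 -1 6 4 5
j=3: 0≤5, i=2, swap(2,3) ⇒ 3 1 0 7 2 -1 6 4 5
j=4: 2≤5, i=3, swap(3,4) ⇒ 3 1 0 2 7 -1 6 4 5
j=5: -1≤5, i=4, swap(4,5) ⇒ 3 1 0 2 -1 7 6 4 5
j=6: 6>5, skip
j=7: 4≤5, i=5, swap(5,7) ⇒ 3 1 0 2 -1 4 6 7 5
swap(6,8) ⇒ 3 1 0 2 -1 4 5 7 6; return 6
p = 6; k-1 = 8 > 6 ⇒ right

6; right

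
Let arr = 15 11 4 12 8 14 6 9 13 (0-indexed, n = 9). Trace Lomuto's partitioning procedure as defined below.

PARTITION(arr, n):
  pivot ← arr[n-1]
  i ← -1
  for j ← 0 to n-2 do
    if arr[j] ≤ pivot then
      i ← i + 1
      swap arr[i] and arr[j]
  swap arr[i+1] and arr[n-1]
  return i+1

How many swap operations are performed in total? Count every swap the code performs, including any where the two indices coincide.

7

pivot=13, i=-1
j=0: 15>13, skip
j=1: 11≤13, i=0, swap(0,1) ⇒ 11 15 4 12 8 14 6 9 13
j=2: 4≤13, i=1, swap(1,2) ⇒ 11 4 15 12 8 14 6 9 13
j=3: 12≤13, i=2, swap(2,3) ⇒ 11 4 12 15 8 14 6 9 13
j=4: 8≤13, i=3, swap(3,4) ⇒ 11 4 12 8 15 14 6 9 13
j=5: 14>13, skip
j=6: 6≤13, i=4, swap(4,6) ⇒ 11 4 12 8 6 14 15 9 13
j=7: 9≤13, i=5, swap(5,7) ⇒ 11 4 12 8 6 9 15 14 13
swap(6,8) ⇒ 11 4 12 8 6 9 13 14 15; return 6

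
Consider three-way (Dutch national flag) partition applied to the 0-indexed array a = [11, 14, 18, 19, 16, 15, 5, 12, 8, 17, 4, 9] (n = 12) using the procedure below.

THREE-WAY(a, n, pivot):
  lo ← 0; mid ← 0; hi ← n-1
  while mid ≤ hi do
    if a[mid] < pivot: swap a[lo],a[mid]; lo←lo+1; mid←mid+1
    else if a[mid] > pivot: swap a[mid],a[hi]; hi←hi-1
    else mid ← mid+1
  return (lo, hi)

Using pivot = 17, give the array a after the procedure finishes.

[11, 14, 9, 4, 16, 15, 5, 12, 8, 17, 19, 18]

pivot = 17; lo=0, mid=0, hi=11
a[mid]=11<17: swap a[0],a[0]; lo=1,mid=1 → [11, 14, 18, 19, 16, 15, 5, 12, 8, 17, 4, 9]
a[mid]=14<17: swap a[1],a[1]; lo=2,mid=2 → [11, 14, 18, 19, 16, 15, 5, 12, 8, 17, 4, 9]
a[mid]=18>17: swap a[2],a[11]; hi=10 → [11, 14, 9, 19, 16, 15, 5, 12, 8, 17, 4, 18]
a[mid]=9<17: swap a[2],a[2]; lo=3,mid=3 → [11, 14, 9, 19, 16, 15, 5, 12, 8, 17, 4, 18]
a[mid]=19>17: swap a[3],a[10]; hi=9 → [11, 14, 9, 4, 16, 15, 5, 12, 8, 17, 19, 18]
a[mid]=4<17: swap a[3],a[3]; lo=4,mid=4 → [11, 14, 9, 4, 16, 15, 5, 12, 8, 17, 19, 18]
a[mid]=16<17: swap a[4],a[4]; lo=5,mid=5 → [11, 14, 9, 4, 16, 15, 5, 12, 8, 17, 19, 18]
a[mid]=15<17: swap a[5],a[5]; lo=6,mid=6 → [11, 14, 9, 4, 16, 15, 5, 12, 8, 17, 19, 18]
a[mid]=5<17: swap a[6],a[6]; lo=7,mid=7 → [11, 14, 9, 4, 16, 15, 5, 12, 8, 17, 19, 18]
a[mid]=12<17: swap a[7],a[7]; lo=8,mid=8 → [11, 14, 9, 4, 16, 15, 5, 12, 8, 17, 19, 18]
a[mid]=8<17: swap a[8],a[8]; lo=9,mid=9 → [11, 14, 9, 4, 16, 15, 5, 12, 8, 17, 19, 18]
a[mid]=17=17: mid=10
end: lo=9, hi=9; a = [11, 14, 9, 4, 16, 15, 5, 12, 8, 17, 19, 18]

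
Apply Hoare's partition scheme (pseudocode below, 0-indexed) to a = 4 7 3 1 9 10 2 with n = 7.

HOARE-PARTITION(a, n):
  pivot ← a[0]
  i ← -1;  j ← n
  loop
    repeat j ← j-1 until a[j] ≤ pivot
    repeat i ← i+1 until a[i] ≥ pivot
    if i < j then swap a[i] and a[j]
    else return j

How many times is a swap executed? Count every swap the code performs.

2

pivot = a[0] = 4; i = -1, j = 7
j→6 (a[6]=2≤4), i→0 (a[0]=4≥4); i<j, swap → 2 7 3 1 9 10 4
j→3 (a[3]=1≤4), i→1 (a[1]=7≥4); i<j, swap → 2 1 3 7 9 10 4
j→2, i→3; i≥j, return j=2. a = 2 1 3 7 9 10 4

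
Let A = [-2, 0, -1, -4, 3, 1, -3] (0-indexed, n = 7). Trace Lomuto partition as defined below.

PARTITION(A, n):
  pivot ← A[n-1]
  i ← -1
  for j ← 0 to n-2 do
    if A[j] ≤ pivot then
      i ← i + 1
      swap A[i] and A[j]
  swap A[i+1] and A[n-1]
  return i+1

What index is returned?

1

pivot = A[6] = -3; i = -1
j=0: A[0]=-2 > -3 → no swap
j=1: A[1]=0 > -3 → no swap
j=2: A[2]=-1 > -3 → no swap
j=3: A[3]=-4 ≤ -3 → i=0, swap A[0],A[3] → [-4, 0, -1, -2, 3, 1, -3]
j=4: A[4]=3 > -3 → no swap
j=5: A[5]=1 > -3 → no swap
final swap A[1],A[6] → [-4, -3, -1, -2, 3, 1, 0]; return 1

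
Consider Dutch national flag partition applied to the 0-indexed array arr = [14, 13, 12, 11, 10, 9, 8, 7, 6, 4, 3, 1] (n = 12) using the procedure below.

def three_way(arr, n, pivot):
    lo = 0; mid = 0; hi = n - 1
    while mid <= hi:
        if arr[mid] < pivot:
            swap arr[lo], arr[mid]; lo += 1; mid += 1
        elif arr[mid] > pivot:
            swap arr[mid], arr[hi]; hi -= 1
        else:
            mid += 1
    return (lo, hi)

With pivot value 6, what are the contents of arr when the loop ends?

[1, 3, 4, 6, 9, 8, 7, 10, 11, 12, 13, 14]

lo=0 mid=0 hi=11
14>6: swap(0,11), hi=10 ⇒ [1, 13, 12, 11, 10, 9, 8, 7, 6, 4, 3, 14]
1<6: swap(0,0), lo=1 mid=1 ⇒ [1, 13, 12, 11, 10, 9, 8, 7, 6, 4, 3, 14]
13>6: swap(1,10), hi=9 ⇒ [1, 3, 12, 11, 10, 9, 8, 7, 6, 4, 13, 14]
3<6: swap(1,1), lo=2 mid=2 ⇒ [1, 3, 12, 11, 10, 9, 8, 7, 6, 4, 13, 14]
12>6: swap(2,9), hi=8 ⇒ [1, 3, 4, 11, 10, 9, 8, 7, 6, 12, 13, 14]
4<6: swap(2,2), lo=3 mid=3 ⇒ [1, 3, 4, 11, 10, 9, 8, 7, 6, 12, 13, 14]
11>6: swap(3,8), hi=7 ⇒ [1, 3, 4, 6, 10, 9, 8, 7, 11, 12, 13, 14]
6=6: mid=4
10>6: swap(4,7), hi=6 ⇒ [1, 3, 4, 6, 7, 9, 8, 10, 11, 12, 13, 14]
7>6: swap(4,6), hi=5 ⇒ [1, 3, 4, 6, 8, 9, 7, 10, 11, 12, 13, 14]
8>6: swap(4,5), hi=4 ⇒ [1, 3, 4, 6, 9, 8, 7, 10, 11, 12, 13, 14]
9>6: swap(4,4), hi=3 ⇒ [1, 3, 4, 6, 9, 8, 7, 10, 11, 12, 13, 14]
done. lo=3 hi=3; arr=[1, 3, 4, 6, 9, 8, 7, 10, 11, 12, 13, 14]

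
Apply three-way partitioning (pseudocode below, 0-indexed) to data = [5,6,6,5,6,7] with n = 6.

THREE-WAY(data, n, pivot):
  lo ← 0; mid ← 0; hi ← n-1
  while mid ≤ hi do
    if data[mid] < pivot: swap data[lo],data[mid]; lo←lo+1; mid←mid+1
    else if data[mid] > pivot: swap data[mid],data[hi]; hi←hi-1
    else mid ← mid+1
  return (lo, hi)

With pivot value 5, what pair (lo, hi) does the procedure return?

pivot = 5; lo=0, mid=0, hi=5
data[mid]=5=5: mid=1
data[mid]=6>5: swap data[1],data[5]; hi=4 → [5,7,6,5,6,6]
data[mid]=7>5: swap data[1],data[4]; hi=3 → [5,6,6,5,7,6]
data[mid]=6>5: swap data[1],data[3]; hi=2 → [5,5,6,6,7,6]
data[mid]=5=5: mid=2
data[mid]=6>5: swap data[2],data[2]; hi=1 → [5,5,6,6,7,6]
end: lo=0, hi=1; data = [5,5,6,6,7,6]

(0, 1)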